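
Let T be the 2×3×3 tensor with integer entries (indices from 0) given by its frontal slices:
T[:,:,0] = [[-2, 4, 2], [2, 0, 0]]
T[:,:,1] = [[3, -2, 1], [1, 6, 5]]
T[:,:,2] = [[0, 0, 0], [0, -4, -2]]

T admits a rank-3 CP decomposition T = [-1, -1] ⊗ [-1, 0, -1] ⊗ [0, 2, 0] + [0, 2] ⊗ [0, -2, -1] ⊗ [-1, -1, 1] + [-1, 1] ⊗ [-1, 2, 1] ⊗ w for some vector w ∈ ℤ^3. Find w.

Subtract the known terms from T to get the rank-1 residual R = [-1, 1] ⊗ [-1, 2, 1] ⊗ w, so R[i,j,k] = a[i]·b[j]·w[k]. Pick indices with nonzero a[0]·b[0] = (-1)·(-1) = 1. Only the fibre through (0,0,·) is needed: R[0,0,:] = T[0,0,:] − Σₗ aₗ[0]bₗ[0]cₗ = [-2, 3, 0] − (-1)·(-1)·[0, 2, 0] − (0)·(0)·[-1, -1, 1] = [-2, 1, 0]. Then w[k] = R[0,0,k] / 1 for each k, giving w = [-2, 1, 0] / 1 = [-2, 1, 0].

w = [-2, 1, 0]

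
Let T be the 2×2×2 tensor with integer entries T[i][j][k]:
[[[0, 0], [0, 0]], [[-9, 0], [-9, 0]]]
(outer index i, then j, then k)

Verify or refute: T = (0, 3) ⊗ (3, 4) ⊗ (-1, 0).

No

Reconstruct entry (1,1,0) from the claimed factors: Σₗ aₗ[1]bₗ[1]cₗ[0] = (3)·(4)·(-1) = -12, but T[1,1,0] = -9. The claim is false.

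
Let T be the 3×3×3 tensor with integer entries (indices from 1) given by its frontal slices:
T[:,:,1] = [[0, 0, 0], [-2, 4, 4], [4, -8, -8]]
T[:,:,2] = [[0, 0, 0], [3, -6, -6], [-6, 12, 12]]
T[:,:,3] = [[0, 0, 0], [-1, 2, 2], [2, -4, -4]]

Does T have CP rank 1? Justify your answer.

Yes

If T = a ⊗ b ⊗ c then every fibre of T is a multiple of the corresponding factor, so read the factors off the fibres through the nonzero entry T[2,1,1] = -2.
The mode-1 fibre T[:,1,1] = [0, -2, 4] gives a = [0, 1, -2] (primitive direction); the mode-2 fibre T[2,:,1] = [-2, 4, 4] gives b = [1, -2, -2]; then c[k] = T[2,1,k] / (a[2]·b[1]) = [-2, 3, -1] / 1 = [-2, 3, -1].
Expanding [0, 1, -2] ⊗ [1, -2, -2] ⊗ [-2, 3, -1] reproduces all 27 entries of T, so T = [0, 1, -2] ⊗ [1, -2, -2] ⊗ [-2, 3, -1] and rank(T) ≤ 1.
Equivalently every frontal slice T[:,:,k] is c[k] times the rank-1 matrix [0, 1, -2] ⊗ [1, -2, -2]. So T has rank 1 (it is nonzero).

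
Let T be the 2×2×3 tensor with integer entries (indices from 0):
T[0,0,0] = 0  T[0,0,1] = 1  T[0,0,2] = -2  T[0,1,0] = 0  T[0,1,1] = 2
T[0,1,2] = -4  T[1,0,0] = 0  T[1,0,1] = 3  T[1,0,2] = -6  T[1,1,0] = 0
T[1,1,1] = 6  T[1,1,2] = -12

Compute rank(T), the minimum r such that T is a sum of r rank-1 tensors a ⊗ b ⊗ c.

1

Lower bound: T ≠ 0 (e.g. T[0,0,1] = 1), so rank(T) ≥ 1.
Upper bound: the mode-1 fibre T[:,0,1] = [1, 3] gives a = (1, 3) (primitive direction); the mode-2 fibre T[0,:,1] = [1, 2] gives b = (1, 2); then c[k] = T[0,0,k] / (a[0]·b[0]) = [0, 1, -2] / 1 = (0, 1, -2).
Expanding (1, 3) ⊗ (1, 2) ⊗ (0, 1, -2) reproduces all 12 entries of T, so T = (1, 3) ⊗ (1, 2) ⊗ (0, 1, -2) and rank(T) ≤ 1.
These bounds meet, so rank(T) = 1.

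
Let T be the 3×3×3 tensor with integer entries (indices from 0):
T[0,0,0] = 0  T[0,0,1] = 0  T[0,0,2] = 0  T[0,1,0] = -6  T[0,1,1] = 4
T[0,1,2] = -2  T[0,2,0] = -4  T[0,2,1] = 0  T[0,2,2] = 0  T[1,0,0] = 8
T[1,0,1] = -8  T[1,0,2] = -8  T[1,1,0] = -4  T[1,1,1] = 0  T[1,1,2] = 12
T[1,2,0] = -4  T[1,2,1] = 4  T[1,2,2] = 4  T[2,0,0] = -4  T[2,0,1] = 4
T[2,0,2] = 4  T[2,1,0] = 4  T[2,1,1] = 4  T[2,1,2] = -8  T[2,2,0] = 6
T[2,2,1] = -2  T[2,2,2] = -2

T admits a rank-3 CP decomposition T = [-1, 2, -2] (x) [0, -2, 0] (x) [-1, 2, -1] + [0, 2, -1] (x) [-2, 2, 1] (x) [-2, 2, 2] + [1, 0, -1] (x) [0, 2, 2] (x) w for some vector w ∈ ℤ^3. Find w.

Subtract the known terms from T to get the rank-1 residual R = [1, 0, -1] (x) [0, 2, 2] (x) w, so R[i,j,k] = a[i]·b[j]·w[k]. Pick indices with nonzero a[0]·b[1] = (1)·(2) = 2. Only the fibre through (0,1,·) is needed: R[0,1,:] = T[0,1,:] − Σₗ aₗ[0]bₗ[1]cₗ = [-6, 4, -2] − (-1)·(-2)·[-1, 2, -1] − (0)·(2)·[-2, 2, 2] = [-4, 0, 0]. Then w[k] = R[0,1,k] / 2 for each k, giving w = [-4, 0, 0] / 2 = [-2, 0, 0].

w = [-2, 0, 0]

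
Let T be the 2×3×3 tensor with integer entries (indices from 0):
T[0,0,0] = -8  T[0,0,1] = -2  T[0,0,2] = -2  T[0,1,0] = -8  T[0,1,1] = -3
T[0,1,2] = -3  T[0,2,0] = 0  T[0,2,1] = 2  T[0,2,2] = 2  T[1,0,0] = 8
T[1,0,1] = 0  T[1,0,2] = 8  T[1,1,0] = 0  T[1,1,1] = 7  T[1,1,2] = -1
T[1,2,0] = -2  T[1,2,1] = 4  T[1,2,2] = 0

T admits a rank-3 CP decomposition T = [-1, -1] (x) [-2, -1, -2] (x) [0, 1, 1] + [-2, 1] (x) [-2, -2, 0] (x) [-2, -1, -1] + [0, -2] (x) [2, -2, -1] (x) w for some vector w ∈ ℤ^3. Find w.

Subtract the known terms from T to get the rank-1 residual R = [0, -2] (x) [2, -2, -1] (x) w, so R[i,j,k] = a[i]·b[j]·w[k]. Pick indices with nonzero a[1]·b[0] = (-2)·(2) = -4. Only the fibre through (1,0,·) is needed: R[1,0,:] = T[1,0,:] − Σₗ aₗ[1]bₗ[0]cₗ = [8, 0, 8] − (-1)·(-2)·[0, 1, 1] − (1)·(-2)·[-2, -1, -1] = [4, -4, 4]. Then w[k] = R[1,0,k] / -4 for each k, giving w = [4, -4, 4] / -4 = [-1, 1, -1].

w = [-1, 1, -1]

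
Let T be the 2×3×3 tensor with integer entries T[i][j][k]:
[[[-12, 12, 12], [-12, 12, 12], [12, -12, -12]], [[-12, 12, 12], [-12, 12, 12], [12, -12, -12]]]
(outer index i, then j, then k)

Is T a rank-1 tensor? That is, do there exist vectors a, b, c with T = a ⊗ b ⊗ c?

Yes

If T = a ⊗ b ⊗ c then every fibre of T is a multiple of the corresponding factor, so read the factors off the fibres through the nonzero entry T[0,0,0] = -12.
The mode-1 fibre T[:,0,0] = [-12, -12] gives a = [1, 1] (primitive direction); the mode-2 fibre T[0,:,0] = [-12, -12, 12] gives b = [1, 1, -1]; then c[k] = T[0,0,k] / (a[0]·b[0]) = [-12, 12, 12] / 1 = [-12, 12, 12].
Expanding [1, 1] ⊗ [1, 1, -1] ⊗ [-12, 12, 12] reproduces all 18 entries of T, so T = [1, 1] ⊗ [1, 1, -1] ⊗ [-12, 12, 12] and rank(T) ≤ 1.
Equivalently every frontal slice T[:,:,k] is c[k] times the rank-1 matrix [1, 1] ⊗ [1, 1, -1]. So T has rank 1 (it is nonzero).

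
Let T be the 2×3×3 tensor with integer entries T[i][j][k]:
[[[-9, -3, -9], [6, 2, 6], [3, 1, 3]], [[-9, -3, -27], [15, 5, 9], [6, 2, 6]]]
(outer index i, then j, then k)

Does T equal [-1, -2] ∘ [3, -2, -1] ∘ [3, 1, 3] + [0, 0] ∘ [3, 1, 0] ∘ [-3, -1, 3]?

No

Reconstruct entry (1,0,0) from the claimed factors: Σₗ aₗ[1]bₗ[0]cₗ[0] = (-2)·(3)·(3) + (0)·(3)·(-3) = -18, but T[1,0,0] = -9. The claim is false.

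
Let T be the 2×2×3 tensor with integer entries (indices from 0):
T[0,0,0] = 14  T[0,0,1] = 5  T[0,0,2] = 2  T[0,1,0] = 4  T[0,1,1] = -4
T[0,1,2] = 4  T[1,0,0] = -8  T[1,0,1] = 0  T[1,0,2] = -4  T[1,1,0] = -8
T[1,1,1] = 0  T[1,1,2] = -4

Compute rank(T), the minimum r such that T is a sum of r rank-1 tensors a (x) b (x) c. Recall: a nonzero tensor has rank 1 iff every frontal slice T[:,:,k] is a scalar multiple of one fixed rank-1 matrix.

3

Lower bound: the mode-3 unfolding of T (rows indexed by k, columns by (i,j) = (0,0), (0,1), (1,0), (1,1)) is [[14, 4, -8, -8], [5, -4, 0, 0], [2, 4, -4, -4]].
There the 3×3 minor on rows k ∈ {0, 1, 2}, columns (i,j) ∈ {(0,0), (0,1), (1,0)} is det [[14, 4, -8], [5, -4, 0], [2, 4, -4]] = 80 ≠ 0, so this unfolding has rank ≥ 3; CP rank is at least every unfolding rank, so rank(T) ≥ 3. (Flattening ranks never certify an upper bound on CP rank; for that we must actually write T with 3 rank-1 terms.)
Upper bound: T is a sum of 3 rank-1 terms, T = [1, -1] (x) [1, 1] (x) [8, 0, 4] + [1, 0] (x) [1, -1] (x) [4, 4, 0] + [1, 0] (x) [1, 0] (x) [2, 1, -2] (one valid choice — decompositions are not unique — normalised so each a, b is primitive with positive first nonzero entry; check it by expanding all entries), so rank(T) ≤ 3.
These bounds meet, so rank(T) = 3.
Check entry T[1,0,2] = -4: (-1)·(1)·(4) + (0)·(1)·(0) + (0)·(1)·(-2) = -4.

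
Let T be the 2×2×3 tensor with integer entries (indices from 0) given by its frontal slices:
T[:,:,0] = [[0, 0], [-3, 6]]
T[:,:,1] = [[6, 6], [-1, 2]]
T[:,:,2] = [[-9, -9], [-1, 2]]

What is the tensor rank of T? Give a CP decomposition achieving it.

rank(T) = 2

Lower bound: the mode-1 unfolding of T (rows indexed by i, columns by (j,k) = (0,0), (0,1), (0,2), (1,0), (1,1), (1,2)) is [[0, 6, -9, 0, 6, -9], [-3, -1, -1, 6, 2, 2]].
There the 2×2 minor on rows i ∈ {0, 1}, columns (j,k) ∈ {(0,0), (0,1)} is det [[0, 6], [-3, -1]] = 18 ≠ 0, so this unfolding has rank ≥ 2; CP rank is at least every unfolding rank, so rank(T) ≥ 2. (Flattening ranks never certify an upper bound on CP rank; for that we must actually write T with 2 rank-1 terms.)
Upper bound — finding two terms. Write S_k = T[:,:,k] for the frontal slices: S₀ = [[0, 0], [-3, 6]], S₁ = [[6, 6], [-1, 2]], S₂ = [[-9, -9], [-1, 2]].
If T = a₁ ⊗ b₁ ⊗ c₁ + a₂ ⊗ b₂ ⊗ c₂ then each S_k = c₁[k]·a₁b₁ᵀ + c₂[k]·a₂b₂ᵀ. S₀ and S₁ are linearly independent, so a₁b₁ᵀ and a₂b₂ᵀ must span the same plane of matrices: they are the rank-1 matrices of the form x·S₀ + y·S₁.
det(x·S₀ + y·S₁) is 54·xy + 18·y² = 18·(y)(3·x + y), vanishing at (x:y) = (1:0) and (1:-3).
M₁ = S₀ = [[0, 0], [-3, 6]] = (-3)·[0, 1][1, -2]ᵀ and M₂ = S₀ − 3·S₁ = [[-18, -18], [0, 0]] = (-18)·[1, 0][1, 1]ᵀ, so take a₁ = [0, 1], b₁ = [1, -2], a₂ = [1, 0], b₂ = [1, 1].
Each slice is an integer combination of E₁ = a₁b₁ᵀ and E₂ = a₂b₂ᵀ: S₀ = −3·E₁, S₁ = −E₁ + 6·E₂, S₂ = −E₁ − 9·E₂; reading off coefficients, c₁ = [-3, -1, -1] and c₂ = [0, 6, -9].
Hence T = [0, 1] ⊗ [1, -2] ⊗ [-3, -1, -1] + [1, 0] ⊗ [1, 1] ⊗ [0, 6, -9], so rank(T) ≤ 2.
These bounds meet, so rank(T) = 2.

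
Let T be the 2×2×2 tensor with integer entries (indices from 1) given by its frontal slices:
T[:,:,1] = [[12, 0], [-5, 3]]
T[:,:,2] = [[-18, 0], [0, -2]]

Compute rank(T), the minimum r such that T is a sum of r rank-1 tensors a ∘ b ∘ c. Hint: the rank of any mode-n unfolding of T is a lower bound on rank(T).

2

Lower bound: in the mode-1 unfolding of T (rows indexed by i, columns by (j,k)) the 2×2 minor on rows i ∈ {1, 2}, columns (j,k) ∈ {(1,1), (1,2)} is det [[12, -18], [-5, 0]] = -90 ≠ 0, so that unfolding has rank ≥ 2 and hence rank(T) ≥ 2 (CP rank is at least every unfolding rank, though it can be larger).
Upper bound: with S_k = T[:,:,k], the two rank-1 terms a₁b₁ᵀ, a₂b₂ᵀ are the rank-1 members of the pencil x·S₁ + y·S₂.
det(x·S₁ + y·S₂) is 36·x² − 78·xy + 36·y² = 6·(2·x − 3·y)(3·x − 2·y), vanishing at (x:y) = (3:2) and (2:3).
M₁ = 3·S₁ + 2·S₂ = [[0, 0], [-15, 5]] = (-5)·(0, 1)(3, -1)ᵀ and M₂ = 2·S₁ + 3·S₂ = [[-30, 0], [-10, 0]] = (-10)·(3, 1)(1, 0)ᵀ, so take a₁ = (0, 1), b₁ = (3, -1), a₂ = (3, 1), b₂ = (1, 0).
Each slice is an integer combination of E₁ = a₁b₁ᵀ and E₂ = a₂b₂ᵀ: S₁ = −3·E₁ + 4·E₂, S₂ = 2·E₁ − 6·E₂; reading off coefficients, c₁ = (-3, 2) and c₂ = (4, -6).
Hence T = (0, 1) ∘ (3, -1) ∘ (-3, 2) + (3, 1) ∘ (1, 0) ∘ (4, -6), so rank(T) ≤ 2.
These bounds meet, so rank(T) = 2.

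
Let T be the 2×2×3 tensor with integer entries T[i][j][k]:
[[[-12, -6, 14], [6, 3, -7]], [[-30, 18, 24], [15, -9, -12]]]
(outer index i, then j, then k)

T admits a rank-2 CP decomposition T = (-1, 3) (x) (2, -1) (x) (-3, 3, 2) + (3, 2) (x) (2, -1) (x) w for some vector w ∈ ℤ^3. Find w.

w = (-3, 0, 3)

Subtract the known terms from T to get the rank-1 residual R = (3, 2) (x) (2, -1) (x) w, so R[i,j,k] = a[i]·b[j]·w[k]. Pick indices with nonzero a[0]·b[0] = (3)·(2) = 6. Only the fibre through (0,0,·) is needed: R[0,0,:] = T[0,0,:] − Σₗ aₗ[0]bₗ[0]cₗ = [-12, -6, 14] − (-1)·(2)·(-3, 3, 2) = [-18, 0, 18]. Then w[k] = R[0,0,k] / 6 for each k, giving w = [-18, 0, 18] / 6 = (-3, 0, 3).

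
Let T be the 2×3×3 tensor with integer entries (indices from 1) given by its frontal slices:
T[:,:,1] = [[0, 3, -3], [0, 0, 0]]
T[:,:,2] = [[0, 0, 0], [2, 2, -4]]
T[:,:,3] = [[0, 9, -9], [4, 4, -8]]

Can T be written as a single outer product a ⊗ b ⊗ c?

The mode-3 unfolding of T (rows indexed by k, columns by (i,j) = (1,1), (1,2), (1,3), (2,1), (2,2), (2,3)) is [[0, 3, -3, 0, 0, 0], [0, 0, 0, 2, 2, -4], [0, 9, -9, 4, 4, -8]].
There the 2×2 minor on rows k ∈ {1, 2}, columns (i,j) ∈ {(1,2), (2,1)} is det [[3, 0], [0, 2]] = 6 ≠ 0, so this unfolding has rank ≥ 2; CP rank is at least every unfolding rank, so rank(T) ≥ 2.
In particular rank(T) ≥ 2 > 1, so T is not rank-1.

No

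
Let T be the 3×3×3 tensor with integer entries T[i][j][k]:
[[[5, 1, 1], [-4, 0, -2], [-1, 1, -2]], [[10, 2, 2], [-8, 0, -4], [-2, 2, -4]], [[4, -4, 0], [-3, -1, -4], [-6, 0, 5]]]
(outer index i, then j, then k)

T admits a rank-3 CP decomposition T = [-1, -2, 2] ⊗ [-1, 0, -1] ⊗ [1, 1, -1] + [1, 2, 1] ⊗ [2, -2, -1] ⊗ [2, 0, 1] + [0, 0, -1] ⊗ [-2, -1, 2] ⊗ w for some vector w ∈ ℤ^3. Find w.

Subtract the known terms from T to get the rank-1 residual R = [0, 0, -1] ⊗ [-2, -1, 2] ⊗ w, so R[i,j,k] = a[i]·b[j]·w[k]. Pick indices with nonzero a[2]·b[0] = (-1)·(-2) = 2. Only the fibre through (2,0,·) is needed: R[2,0,:] = T[2,0,:] − Σₗ aₗ[2]bₗ[0]cₗ = [4, -4, 0] − (2)·(-1)·[1, 1, -1] − (1)·(2)·[2, 0, 1] = [2, -2, -4]. Then w[k] = R[2,0,k] / 2 for each k, giving w = [2, -2, -4] / 2 = [1, -1, -2].

w = [1, -1, -2]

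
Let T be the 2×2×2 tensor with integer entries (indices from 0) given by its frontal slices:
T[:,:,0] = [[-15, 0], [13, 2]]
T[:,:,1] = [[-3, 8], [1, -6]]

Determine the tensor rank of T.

2

Lower bound: the mode-2 unfolding of T (rows indexed by j, columns by (i,k) = (0,0), (0,1), (1,0), (1,1)) is [[-15, -3, 13, 1], [0, 8, 2, -6]].
There the 2×2 minor on rows j ∈ {0, 1}, columns (i,k) ∈ {(0,0), (0,1)} is det [[-15, -3], [0, 8]] = -120 ≠ 0, so this unfolding has rank ≥ 2; CP rank is at least every unfolding rank, so rank(T) ≥ 2. (Unfolding ranks only ever bound the CP rank from below — rank(T) can be strictly larger than all of them — so the matching upper bound has to come from an explicit 2-term decomposition.)
Upper bound — finding two terms. Write S_k = T[:,:,k] for the frontal slices: S₀ = [[-15, 0], [13, 2]], S₁ = [[-3, 8], [1, -6]].
If T = a₁ ⊗ b₁ ⊗ c₁ + a₂ ⊗ b₂ ⊗ c₂ then each S_k = c₁[k]·a₁b₁ᵀ + c₂[k]·a₂b₂ᵀ. S₀ and S₁ are linearly independent, so a₁b₁ᵀ and a₂b₂ᵀ must span the same plane of matrices: they are the rank-1 matrices of the form x·S₀ + y·S₁.
det(x·S₀ + y·S₁) is −30·x² − 20·xy + 10·y² = (-10)·(3·x − y)(x + y), vanishing at (x:y) = (1:3) and (1:-1).
M₁ = S₀ + 3·S₁ = [[-24, 24], [16, -16]] = (-8)·[3, -2][1, -1]ᵀ and M₂ = S₀ − S₁ = [[-12, -8], [12, 8]] = (-4)·[1, -1][3, 2]ᵀ, so take a₁ = [3, -2], b₁ = [1, -1], a₂ = [1, -1], b₂ = [3, 2].
Each slice is an integer combination of E₁ = a₁b₁ᵀ and E₂ = a₂b₂ᵀ: S₀ = −2·E₁ − 3·E₂, S₁ = −2·E₁ + E₂; reading off coefficients, c₁ = [-2, -2] and c₂ = [-3, 1].
Hence T = [3, -2] ⊗ [1, -1] ⊗ [-2, -2] + [1, -1] ⊗ [3, 2] ⊗ [-3, 1], so rank(T) ≤ 2.
These bounds meet, so rank(T) = 2.
Check entry T[0,0,1] = -3: (3)·(1)·(-2) + (1)·(3)·(1) = -3.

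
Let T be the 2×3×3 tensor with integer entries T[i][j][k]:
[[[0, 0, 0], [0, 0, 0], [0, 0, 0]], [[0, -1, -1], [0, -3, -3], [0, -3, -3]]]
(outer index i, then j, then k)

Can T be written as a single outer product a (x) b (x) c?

If T = a (x) b (x) c then every fibre of T is a multiple of the corresponding factor, so read the factors off the fibres through the nonzero entry T[1,0,1] = -1.
The mode-1 fibre T[:,0,1] = [0, -1] gives a = [0, 1] (primitive direction); the mode-2 fibre T[1,:,1] = [-1, -3, -3] gives b = [1, 3, 3]; then c[k] = T[1,0,k] / (a[1]·b[0]) = [0, -1, -1] / 1 = [0, -1, -1].
Expanding [0, 1] (x) [1, 3, 3] (x) [0, -1, -1] reproduces all 18 entries of T, so T = [0, 1] (x) [1, 3, 3] (x) [0, -1, -1] and rank(T) ≤ 1.
Equivalently every frontal slice T[:,:,k] is c[k] times the rank-1 matrix [0, 1] (x) [1, 3, 3]. So T has rank 1 (it is nonzero).

Yes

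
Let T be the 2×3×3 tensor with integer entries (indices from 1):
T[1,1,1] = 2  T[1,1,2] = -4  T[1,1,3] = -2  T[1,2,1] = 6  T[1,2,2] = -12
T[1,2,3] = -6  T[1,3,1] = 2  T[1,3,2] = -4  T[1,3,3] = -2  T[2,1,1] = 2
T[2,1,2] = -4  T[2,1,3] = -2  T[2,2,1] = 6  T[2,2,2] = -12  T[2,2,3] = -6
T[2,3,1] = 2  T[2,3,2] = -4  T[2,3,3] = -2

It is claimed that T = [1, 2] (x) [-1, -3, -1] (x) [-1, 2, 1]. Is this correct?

No

Reconstruct entry (1,1,1) from the claimed factors: Σₗ aₗ[1]bₗ[1]cₗ[1] = (1)·(-1)·(-1) = 1, but T[1,1,1] = 2. The claim is false.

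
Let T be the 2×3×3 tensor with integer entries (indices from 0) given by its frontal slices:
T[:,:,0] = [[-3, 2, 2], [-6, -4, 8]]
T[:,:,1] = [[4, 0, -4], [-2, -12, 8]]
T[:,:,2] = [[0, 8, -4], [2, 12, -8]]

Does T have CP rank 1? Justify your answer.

No

The mode-3 unfolding of T (rows indexed by k, columns by (i,j) = (0,0), (0,1), (0,2), (1,0), (1,1), (1,2)) is [[-3, 2, 2, -6, -4, 8], [4, 0, -4, -2, -12, 8], [0, 8, -4, 2, 12, -8]].
There the 3×3 minor on rows k ∈ {0, 1, 2}, columns (i,j) ∈ {(0,0), (0,1), (1,0)} is det [[-3, 2, -6], [4, 0, -2], [0, 8, 2]] = -256 ≠ 0, so this unfolding has rank ≥ 3; CP rank is at least every unfolding rank, so rank(T) ≥ 3.
In particular rank(T) ≥ 3 > 1, so T is not rank-1.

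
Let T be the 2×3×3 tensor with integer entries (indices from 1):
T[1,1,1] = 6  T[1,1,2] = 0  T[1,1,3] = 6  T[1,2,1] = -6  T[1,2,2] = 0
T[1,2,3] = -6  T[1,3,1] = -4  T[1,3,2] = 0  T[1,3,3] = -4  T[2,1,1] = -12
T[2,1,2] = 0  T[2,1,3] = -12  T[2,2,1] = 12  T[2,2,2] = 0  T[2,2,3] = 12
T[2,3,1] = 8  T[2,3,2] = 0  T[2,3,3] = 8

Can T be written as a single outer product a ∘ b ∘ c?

If T = a ∘ b ∘ c then every fibre of T is a multiple of the corresponding factor, so read the factors off the fibres through the nonzero entry T[1,1,1] = 6.
The mode-1 fibre T[:,1,1] = [6, -12] gives a = [1, -2] (primitive direction); the mode-2 fibre T[1,:,1] = [6, -6, -4] gives b = [3, -3, -2]; then c[k] = T[1,1,k] / (a[1]·b[1]) = [6, 0, 6] / 3 = [2, 0, 2].
Expanding [1, -2] ∘ [3, -3, -2] ∘ [2, 0, 2] reproduces all 18 entries of T, so T = [1, -2] ∘ [3, -3, -2] ∘ [2, 0, 2] and rank(T) ≤ 1.
Equivalently every frontal slice T[:,:,k] is c[k] times the rank-1 matrix [1, -2] ∘ [3, -3, -2]. So T has rank 1 (it is nonzero).

Yes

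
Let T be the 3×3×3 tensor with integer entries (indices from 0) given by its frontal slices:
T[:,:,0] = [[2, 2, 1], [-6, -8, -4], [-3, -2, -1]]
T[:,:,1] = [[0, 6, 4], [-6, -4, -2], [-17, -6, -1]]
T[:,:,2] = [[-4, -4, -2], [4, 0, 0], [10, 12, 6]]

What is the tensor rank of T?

Lower bound: the mode-3 unfolding of T (rows indexed by k, columns by (i,j) = (0,0), (0,1), (0,2), (1,0), (1,1), (1,2), (2,0), (2,1), (2,2)) is [[2, 2, 1, -6, -8, -4, -3, -2, -1], [0, 6, 4, -6, -4, -2, -17, -6, -1], [-4, -4, -2, 4, 0, 0, 10, 12, 6]].
There the 3×3 minor on rows k ∈ {0, 1, 2}, columns (i,j) ∈ {(0,0), (0,1), (1,0)} is det [[2, 2, -6], [0, 6, -6], [-4, -4, 4]] = -96 ≠ 0, so this unfolding has rank ≥ 3; CP rank is at least every unfolding rank, so rank(T) ≥ 3. (Flattening ranks never certify an upper bound on CP rank; for that we must actually write T with 3 rank-1 terms.)
Upper bound: T is a sum of 3 rank-1 terms, T = (0, 2, -1) ∘ (1, 2, 1) ∘ (-1, 1, -2) + (1, -2, -2) ∘ (2, 2, 1) ∘ (1, 2, -2) + (1, 0, 2) ∘ (2, -1, -1) ∘ (0, -2, 0) (written with every a and b primitive with positive leading entry and the scale carried by c; CP decompositions are not unique, and this one is verified by expanding entrywise), so rank(T) ≤ 3.
These bounds meet, so rank(T) = 3.

3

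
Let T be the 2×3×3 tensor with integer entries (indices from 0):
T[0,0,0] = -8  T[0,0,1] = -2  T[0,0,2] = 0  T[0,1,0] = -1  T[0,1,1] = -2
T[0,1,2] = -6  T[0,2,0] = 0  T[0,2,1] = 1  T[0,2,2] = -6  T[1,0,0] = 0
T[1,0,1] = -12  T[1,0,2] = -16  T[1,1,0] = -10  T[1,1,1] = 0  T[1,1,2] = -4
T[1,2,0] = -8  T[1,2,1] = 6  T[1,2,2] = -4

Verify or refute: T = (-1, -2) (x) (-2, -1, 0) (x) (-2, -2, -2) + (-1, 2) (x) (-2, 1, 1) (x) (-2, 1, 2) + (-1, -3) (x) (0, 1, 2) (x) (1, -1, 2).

No

Reconstruct entry (1,1,0) from the claimed factors: Σₗ aₗ[1]bₗ[1]cₗ[0] = (-2)·(-1)·(-2) + (2)·(1)·(-2) + (-3)·(1)·(1) = -11, but T[1,1,0] = -10. The claim is false.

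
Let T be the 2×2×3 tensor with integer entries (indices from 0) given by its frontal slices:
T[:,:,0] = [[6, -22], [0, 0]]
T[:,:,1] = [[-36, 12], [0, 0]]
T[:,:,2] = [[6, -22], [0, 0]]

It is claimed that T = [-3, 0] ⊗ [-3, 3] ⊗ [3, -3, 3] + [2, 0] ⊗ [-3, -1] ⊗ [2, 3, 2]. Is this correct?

No

Reconstruct entry (0,0,0) from the claimed factors: Σₗ aₗ[0]bₗ[0]cₗ[0] = (-3)·(-3)·(3) + (2)·(-3)·(2) = 15, but T[0,0,0] = 6. The claim is false.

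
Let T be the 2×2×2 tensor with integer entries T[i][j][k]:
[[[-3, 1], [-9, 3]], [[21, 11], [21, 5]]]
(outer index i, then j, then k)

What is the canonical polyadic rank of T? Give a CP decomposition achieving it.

Lower bound: the mode-1 unfolding of T (rows indexed by i, columns by (j,k) = (0,0), (0,1), (1,0), (1,1)) is [[-3, 1, -9, 3], [21, 11, 21, 5]].
There the 2×2 minor on rows i ∈ {0, 1}, columns (j,k) ∈ {(0,0), (0,1)} is det [[-3, 1], [21, 11]] = -54 ≠ 0, so this unfolding has rank ≥ 2; CP rank is at least every unfolding rank, so rank(T) ≥ 2. (This is only a lower bound: in general the CP rank may exceed every unfolding rank, so we still need to exhibit 2 rank-1 terms summing to T.)
Upper bound — finding two terms. Write S_k = T[:,:,k] for the frontal slices: S₀ = [[-3, -9], [21, 21]], S₁ = [[1, 3], [11, 5]].
If T = a₁ ⊗ b₁ ⊗ c₁ + a₂ ⊗ b₂ ⊗ c₂ then each S_k = c₁[k]·a₁b₁ᵀ + c₂[k]·a₂b₂ᵀ. S₀ and S₁ are linearly independent, so a₁b₁ᵀ and a₂b₂ᵀ must span the same plane of matrices: they are the rank-1 matrices of the form x·S₀ + y·S₁.
det(x·S₀ + y·S₁) is 126·x² + 42·xy − 28·y² = 14·(3·x + 2·y)(3·x − y), vanishing at (x:y) = (2:-3) and (1:3).
M₁ = 2·S₀ − 3·S₁ = [[-9, -27], [9, 27]] = (-9)·(1, -1)(1, 3)ᵀ and M₂ = S₀ + 3·S₁ = [[0, 0], [54, 36]] = 18·(0, 1)(3, 2)ᵀ, so take a₁ = (1, -1), b₁ = (1, 3), a₂ = (0, 1), b₂ = (3, 2).
Each slice is an integer combination of E₁ = a₁b₁ᵀ and E₂ = a₂b₂ᵀ: S₀ = −3·E₁ + 6·E₂, S₁ = E₁ + 4·E₂; reading off coefficients, c₁ = (-3, 1) and c₂ = (6, 4).
Hence T = (1, -1) ⊗ (1, 3) ⊗ (-3, 1) + (0, 1) ⊗ (3, 2) ⊗ (6, 4), so rank(T) ≤ 2.
These bounds meet, so rank(T) = 2.
Check entry T[0,1,0] = -9: (1)·(3)·(-3) + (0)·(2)·(6) = -9.

rank(T) = 2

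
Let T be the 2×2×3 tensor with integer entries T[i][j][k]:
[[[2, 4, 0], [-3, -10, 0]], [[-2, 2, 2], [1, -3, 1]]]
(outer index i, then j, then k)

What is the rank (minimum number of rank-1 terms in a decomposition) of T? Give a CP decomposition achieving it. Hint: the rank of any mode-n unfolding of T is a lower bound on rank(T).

Lower bound: in the mode-3 unfolding of T (rows indexed by k, columns by (i,j)) the 3×3 minor on rows k ∈ {0, 1, 2}, columns (i,j) ∈ {(0,0), (0,1), (1,0)} is det [[2, -3, -2], [4, -10, 2], [0, 0, 2]] = -16 ≠ 0, so that unfolding has rank ≥ 3 and hence rank(T) ≥ 3 (CP rank is at least every unfolding rank, though it can be larger).
Upper bound: T is a sum of 3 rank-1 terms, T = [0, 1] ⊗ [2, 1] ⊗ [-1, 1, 1] + [1, 0] ⊗ [1, -2] ⊗ [2, 4, 0] + [1, 2] ⊗ [0, 1] ⊗ [1, -2, 0] (one valid choice — decompositions are not unique — normalised so each a, b is primitive with positive first nonzero entry; check it by expanding all entries), so rank(T) ≤ 3.
These bounds meet, so rank(T) = 3.

rank(T) = 3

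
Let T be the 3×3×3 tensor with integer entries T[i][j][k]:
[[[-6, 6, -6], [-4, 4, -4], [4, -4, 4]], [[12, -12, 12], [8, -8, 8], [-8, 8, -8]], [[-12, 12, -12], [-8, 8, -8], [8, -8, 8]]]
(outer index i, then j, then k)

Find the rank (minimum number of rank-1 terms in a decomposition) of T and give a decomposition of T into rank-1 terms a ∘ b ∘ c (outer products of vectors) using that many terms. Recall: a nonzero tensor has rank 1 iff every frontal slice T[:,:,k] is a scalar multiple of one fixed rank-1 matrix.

rank(T) = 1

Lower bound: T ≠ 0 (e.g. T[0,0,0] = -6), so rank(T) ≥ 1.
Upper bound: the mode-1 fibre T[:,0,0] = [-6, 12, -12] gives a = (1, -2, 2) (primitive direction); the mode-2 fibre T[0,:,0] = [-6, -4, 4] gives b = (3, 2, -2); then c[k] = T[0,0,k] / (a[0]·b[0]) = [-6, 6, -6] / 3 = (-2, 2, -2).
Expanding (1, -2, 2) ∘ (3, 2, -2) ∘ (-2, 2, -2) reproduces all 27 entries of T, so T = (1, -2, 2) ∘ (3, 2, -2) ∘ (-2, 2, -2) and rank(T) ≤ 1.
These bounds meet, so rank(T) = 1.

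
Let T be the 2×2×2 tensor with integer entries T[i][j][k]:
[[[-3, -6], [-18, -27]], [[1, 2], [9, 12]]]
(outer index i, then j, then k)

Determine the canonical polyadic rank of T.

2

Lower bound: the mode-2 unfolding of T (rows indexed by j, columns by (i,k) = (0,0), (0,1), (1,0), (1,1)) is [[-3, -6, 1, 2], [-18, -27, 9, 12]].
There the 2×2 minor on rows j ∈ {0, 1}, columns (i,k) ∈ {(0,0), (0,1)} is det [[-3, -6], [-18, -27]] = -27 ≠ 0, so this unfolding has rank ≥ 2; CP rank is at least every unfolding rank, so rank(T) ≥ 2. (Unfolding ranks only ever bound the CP rank from below — rank(T) can be strictly larger than all of them — so the matching upper bound has to come from an explicit 2-term decomposition.)
Upper bound — finding two terms. Write S_k = T[:,:,k] for the frontal slices: S₀ = [[-3, -18], [1, 9]], S₁ = [[-6, -27], [2, 12]].
If T = a₁ (x) b₁ (x) c₁ + a₂ (x) b₂ (x) c₂ then each S_k = c₁[k]·a₁b₁ᵀ + c₂[k]·a₂b₂ᵀ. S₀ and S₁ are linearly independent, so a₁b₁ᵀ and a₂b₂ᵀ must span the same plane of matrices: they are the rank-1 matrices of the form x·S₀ + y·S₁.
det(x·S₀ + y·S₁) is −9·x² − 27·xy − 18·y² = (-9)·(x + 2·y)(x + y), vanishing at (x:y) = (2:-1) and (1:-1).
M₁ = 2·S₀ − S₁ = [[0, -9], [0, 6]] = (-3)·[3, -2][0, 1]ᵀ and M₂ = S₀ − S₁ = [[3, 9], [-1, -3]] = [3, -1][1, 3]ᵀ, so take a₁ = [3, -2], b₁ = [0, 1], a₂ = [3, -1], b₂ = [1, 3].
Each slice is an integer combination of E₁ = a₁b₁ᵀ and E₂ = a₂b₂ᵀ: S₀ = −3·E₁ − E₂, S₁ = −3·E₁ − 2·E₂; reading off coefficients, c₁ = [-3, -3] and c₂ = [-1, -2].
Hence T = [3, -2] (x) [0, 1] (x) [-3, -3] + [3, -1] (x) [1, 3] (x) [-1, -2], so rank(T) ≤ 2.
These bounds meet, so rank(T) = 2.
Check entry T[0,0,0] = -3: (3)·(0)·(-3) + (3)·(1)·(-1) = -3.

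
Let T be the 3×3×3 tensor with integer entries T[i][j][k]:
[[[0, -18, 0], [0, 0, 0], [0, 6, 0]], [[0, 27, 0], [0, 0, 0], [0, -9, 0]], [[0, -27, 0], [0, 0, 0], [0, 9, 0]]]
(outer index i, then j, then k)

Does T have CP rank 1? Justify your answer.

If T = a ∘ b ∘ c then every fibre of T is a multiple of the corresponding factor, so read the factors off the fibres through the nonzero entry T[0,0,1] = -18.
The mode-1 fibre T[:,0,1] = [-18, 27, -27] gives a = [2, -3, 3] (primitive direction); the mode-2 fibre T[0,:,1] = [-18, 0, 6] gives b = [3, 0, -1]; then c[k] = T[0,0,k] / (a[0]·b[0]) = [0, -18, 0] / 6 = [0, -3, 0].
Expanding [2, -3, 3] ∘ [3, 0, -1] ∘ [0, -3, 0] reproduces all 27 entries of T, so T = [2, -3, 3] ∘ [3, 0, -1] ∘ [0, -3, 0] and rank(T) ≤ 1.
Equivalently every frontal slice T[:,:,k] is c[k] times the rank-1 matrix [2, -3, 3] ∘ [3, 0, -1]. So T has rank 1 (it is nonzero).

Yes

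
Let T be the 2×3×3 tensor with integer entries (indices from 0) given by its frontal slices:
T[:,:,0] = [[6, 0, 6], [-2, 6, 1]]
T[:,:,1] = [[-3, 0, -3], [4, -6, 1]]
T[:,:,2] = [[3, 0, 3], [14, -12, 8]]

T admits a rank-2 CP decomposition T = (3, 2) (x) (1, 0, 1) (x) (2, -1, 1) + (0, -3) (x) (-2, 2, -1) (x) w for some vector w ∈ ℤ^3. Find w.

Subtract the known terms from T to get the rank-1 residual R = (0, -3) (x) (-2, 2, -1) (x) w, so R[i,j,k] = a[i]·b[j]·w[k]. Pick indices with nonzero a[1]·b[0] = (-3)·(-2) = 6. Only the fibre through (1,0,·) is needed: R[1,0,:] = T[1,0,:] − Σₗ aₗ[1]bₗ[0]cₗ = [-2, 4, 14] − (2)·(1)·(2, -1, 1) = [-6, 6, 12]. Then w[k] = R[1,0,k] / 6 for each k, giving w = [-6, 6, 12] / 6 = (-1, 1, 2).

w = (-1, 1, 2)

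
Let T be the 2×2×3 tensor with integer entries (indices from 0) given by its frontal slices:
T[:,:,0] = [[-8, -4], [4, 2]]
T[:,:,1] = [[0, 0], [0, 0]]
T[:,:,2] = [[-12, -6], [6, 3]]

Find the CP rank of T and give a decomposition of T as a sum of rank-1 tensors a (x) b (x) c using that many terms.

Lower bound: T ≠ 0 (e.g. T[0,0,0] = -8), so rank(T) ≥ 1.
Upper bound: if T = a (x) b (x) c then every fibre of T is a multiple of the corresponding factor, so read the factors off the fibres through the nonzero entry T[0,0,0] = -8.
The mode-1 fibre T[:,0,0] = [-8, 4] gives a = [2, -1] (primitive direction); the mode-2 fibre T[0,:,0] = [-8, -4] gives b = [2, 1]; then c[k] = T[0,0,k] / (a[0]·b[0]) = [-8, 0, -12] / 4 = [-2, 0, -3].
Expanding [2, -1] (x) [2, 1] (x) [-2, 0, -3] reproduces all 12 entries of T, so T = [2, -1] (x) [2, 1] (x) [-2, 0, -3] and rank(T) ≤ 1.
These bounds meet, so rank(T) = 1.

rank(T) = 1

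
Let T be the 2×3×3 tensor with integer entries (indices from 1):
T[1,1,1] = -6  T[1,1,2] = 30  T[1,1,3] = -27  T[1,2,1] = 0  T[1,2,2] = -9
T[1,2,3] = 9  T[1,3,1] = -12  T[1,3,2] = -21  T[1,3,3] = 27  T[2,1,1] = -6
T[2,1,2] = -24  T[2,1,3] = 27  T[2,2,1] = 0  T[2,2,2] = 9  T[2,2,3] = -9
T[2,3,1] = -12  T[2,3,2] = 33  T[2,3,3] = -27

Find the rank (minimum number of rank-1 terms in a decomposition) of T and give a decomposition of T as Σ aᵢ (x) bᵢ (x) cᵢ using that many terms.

rank(T) = 2

Lower bound: the mode-3 unfolding of T (rows indexed by k, columns by (i,j) = (1,1), (1,2), (1,3), (2,1), (2,2), (2,3)) is [[-6, 0, -12, -6, 0, -12], [30, -9, -21, -24, 9, 33], [-27, 9, 27, 27, -9, -27]].
There the 2×2 minor on rows k ∈ {1, 2}, columns (i,j) ∈ {(1,1), (1,2)} is det [[-6, 0], [30, -9]] = 54 ≠ 0, so this unfolding has rank ≥ 2; CP rank is at least every unfolding rank, so rank(T) ≥ 2. (This is only a lower bound: in general the CP rank may exceed every unfolding rank, so we still need to exhibit 2 rank-1 terms summing to T.)
Upper bound — finding two terms. Write S_k = T[:,:,k] for the frontal slices: S₁ = [[-6, 0, -12], [-6, 0, -12]], S₂ = [[30, -9, -21], [-24, 9, 33]], S₃ = [[-27, 9, 27], [27, -9, -27]].
If T = a₁ (x) b₁ (x) c₁ + a₂ (x) b₂ (x) c₂ then each S_k = c₁[k]·a₁b₁ᵀ + c₂[k]·a₂b₂ᵀ. S₁ and S₂ are linearly independent, so a₁b₁ᵀ and a₂b₂ᵀ must span the same plane of matrices: they are the rank-1 matrices of the form x·S₁ + y·S₂.
The 2×2 minor of x·S₁ + y·S₂ on rows {1,2}, columns {1,2} is −108·xy + 54·y² = (-54)·(2·x − y)(y), vanishing at (x:y) = (1:2) and (1:0).
M₁ = S₁ + 2·S₂ = [[54, -18, -54], [-54, 18, 54]] = 18·[1, -1][3, -1, -3]ᵀ and M₂ = S₁ = [[-6, 0, -12], [-6, 0, -12]] = (-6)·[1, 1][1, 0, 2]ᵀ, so take a₁ = [1, -1], b₁ = [3, -1, -3], a₂ = [1, 1], b₂ = [1, 0, 2].
Each slice is an integer combination of E₁ = a₁b₁ᵀ and E₂ = a₂b₂ᵀ: S₁ = −6·E₂, S₂ = 9·E₁ + 3·E₂, S₃ = −9·E₁; reading off coefficients, c₁ = [0, 9, -9] and c₂ = [-6, 3, 0].
Hence T = [1, -1] (x) [3, -1, -3] (x) [0, 9, -9] + [1, 1] (x) [1, 0, 2] (x) [-6, 3, 0], so rank(T) ≤ 2.
These bounds meet, so rank(T) = 2.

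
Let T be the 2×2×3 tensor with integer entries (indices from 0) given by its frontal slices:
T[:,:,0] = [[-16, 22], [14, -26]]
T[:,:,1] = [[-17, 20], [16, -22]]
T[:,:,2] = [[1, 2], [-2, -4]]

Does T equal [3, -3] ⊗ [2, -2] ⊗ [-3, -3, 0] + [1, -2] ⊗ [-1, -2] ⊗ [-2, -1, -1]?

Yes

Reconstruct entrywise from the claimed factors. For example, T[1,0,0] = 14 and Σₗ aₗ[1]bₗ[0]cₗ[0] = (-3)·(2)·(-3) + (-2)·(-1)·(-2) = 14; checking all 12 entries, every one matches. The claim holds.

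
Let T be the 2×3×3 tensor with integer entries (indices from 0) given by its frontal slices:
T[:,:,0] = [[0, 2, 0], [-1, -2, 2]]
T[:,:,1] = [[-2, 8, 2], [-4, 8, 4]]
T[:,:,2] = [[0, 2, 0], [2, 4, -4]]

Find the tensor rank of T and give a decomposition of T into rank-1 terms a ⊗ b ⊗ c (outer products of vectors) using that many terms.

Lower bound: the mode-2 unfolding of T (rows indexed by j, columns by (i,k) = (0,0), (0,1), (0,2), (1,0), (1,1), (1,2)) is [[0, -2, 0, -1, -4, 2], [2, 8, 2, -2, 8, 4], [0, 2, 0, 2, 4, -4]].
There the 3×3 minor on rows j ∈ {0, 1, 2}, columns (i,k) ∈ {(0,0), (0,1), (1,0)} is det [[0, -2, -1], [2, 8, -2], [0, 2, 2]] = 4 ≠ 0, so this unfolding has rank ≥ 3; CP rank is at least every unfolding rank, so rank(T) ≥ 3. (This is only a lower bound: in general the CP rank may exceed every unfolding rank, so we still need to exhibit 3 rank-1 terms summing to T.)
Upper bound: T is a sum of 3 rank-1 terms, T = [0, 1] ⊗ [1, 2, -2] ⊗ [-1, 0, 2] + [1, 0] ⊗ [0, 1, 0] ⊗ [2, 4, 2] + [1, 2] ⊗ [1, -2, -1] ⊗ [0, -2, 0] (one valid choice — decompositions are not unique — normalised so each a, b is primitive with positive first nonzero entry; check it by expanding all entries), so rank(T) ≤ 3.
These bounds meet, so rank(T) = 3.

rank(T) = 3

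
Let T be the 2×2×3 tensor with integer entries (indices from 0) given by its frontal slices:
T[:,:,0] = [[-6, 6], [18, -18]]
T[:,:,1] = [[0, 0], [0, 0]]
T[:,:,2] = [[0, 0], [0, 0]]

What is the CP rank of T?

Lower bound: T ≠ 0 (e.g. T[0,0,0] = -6), so rank(T) ≥ 1.
Upper bound: if T = a (x) b (x) c then every fibre of T is a multiple of the corresponding factor, so read the factors off the fibres through the nonzero entry T[0,0,0] = -6.
The mode-1 fibre T[:,0,0] = [-6, 18] gives a = [1, -3] (primitive direction); the mode-2 fibre T[0,:,0] = [-6, 6] gives b = [1, -1]; then c[k] = T[0,0,k] / (a[0]·b[0]) = [-6, 0, 0] / 1 = [-6, 0, 0].
Expanding [1, -3] (x) [1, -1] (x) [-6, 0, 0] reproduces all 12 entries of T, so T = [1, -3] (x) [1, -1] (x) [-6, 0, 0] and rank(T) ≤ 1.
These bounds meet, so rank(T) = 1.

1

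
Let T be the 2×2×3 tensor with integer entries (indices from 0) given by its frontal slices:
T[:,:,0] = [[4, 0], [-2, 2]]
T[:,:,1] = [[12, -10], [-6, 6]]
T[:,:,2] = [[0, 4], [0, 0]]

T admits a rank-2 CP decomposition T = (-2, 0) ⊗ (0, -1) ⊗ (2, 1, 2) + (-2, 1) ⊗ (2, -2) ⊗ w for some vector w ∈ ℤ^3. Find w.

w = (-1, -3, 0)

Subtract the known terms from T to get the rank-1 residual R = (-2, 1) ⊗ (2, -2) ⊗ w, so R[i,j,k] = a[i]·b[j]·w[k]. Pick indices with nonzero a[0]·b[0] = (-2)·(2) = -4. Only the fibre through (0,0,·) is needed: R[0,0,:] = T[0,0,:] − Σₗ aₗ[0]bₗ[0]cₗ = [4, 12, 0] − (-2)·(0)·(2, 1, 2) = [4, 12, 0]. Then w[k] = R[0,0,k] / -4 for each k, giving w = [4, 12, 0] / -4 = (-1, -3, 0).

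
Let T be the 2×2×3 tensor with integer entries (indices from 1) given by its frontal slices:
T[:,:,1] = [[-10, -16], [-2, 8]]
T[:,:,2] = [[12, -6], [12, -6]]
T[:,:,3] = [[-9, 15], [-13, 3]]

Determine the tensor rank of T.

Lower bound: in the mode-3 unfolding of T (rows indexed by k, columns by (i,j)) the 2×2 minor on rows k ∈ {1, 2}, columns (i,j) ∈ {(1,1), (1,2)} is det [[-10, -16], [12, -6]] = 252 ≠ 0, so that unfolding has rank ≥ 2 and hence rank(T) ≥ 2 (CP rank is at least every unfolding rank, though it can be larger).
Upper bound: with S_k = T[:,:,k], the two rank-1 terms a₁b₁ᵀ, a₂b₂ᵀ are the rank-1 members of the pencil x·S₁ + y·S₂.
det(x·S₁ + y·S₂) is −112·x² + 336·xy = (-112)·(x − 3·y)(x), vanishing at (x:y) = (3:1) and (0:1).
M₁ = 3·S₁ + S₂ = [[-18, -54], [6, 18]] = (-6)·(3, -1)(1, 3)ᵀ and M₂ = S₂ = [[12, -6], [12, -6]] = 6·(1, 1)(2, -1)ᵀ, so take a₁ = (3, -1), b₁ = (1, 3), a₂ = (1, 1), b₂ = (2, -1).
Each slice is an integer combination of E₁ = a₁b₁ᵀ and E₂ = a₂b₂ᵀ: S₁ = −2·E₁ − 2·E₂, S₂ = 6·E₂, S₃ = E₁ − 6·E₂; reading off coefficients, c₁ = (-2, 0, 1) and c₂ = (-2, 6, -6).
Hence T = (3, -1) ∘ (1, 3) ∘ (-2, 0, 1) + (1, 1) ∘ (2, -1) ∘ (-2, 6, -6), so rank(T) ≤ 2.
These bounds meet, so rank(T) = 2.

2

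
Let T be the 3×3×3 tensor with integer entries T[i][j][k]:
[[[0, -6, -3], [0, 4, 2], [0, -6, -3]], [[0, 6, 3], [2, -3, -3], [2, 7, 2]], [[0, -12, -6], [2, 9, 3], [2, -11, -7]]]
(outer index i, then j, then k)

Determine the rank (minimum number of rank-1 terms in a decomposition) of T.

Lower bound: the mode-2 unfolding of T (rows indexed by j, columns by (i,k) = (0,0), (0,1), (0,2), (1,0), (1,1), (1,2), (2,0), (2,1), (2,2)) is [[0, -6, -3, 0, 6, 3, 0, -12, -6], [0, 4, 2, 2, -3, -3, 2, 9, 3], [0, -6, -3, 2, 7, 2, 2, -11, -7]].
There the 2×2 minor on rows j ∈ {0, 1}, columns (i,k) ∈ {(0,1), (1,0)} is det [[-6, 0], [4, 2]] = -12 ≠ 0, so this unfolding has rank ≥ 2; CP rank is at least every unfolding rank, so rank(T) ≥ 2. (This is only a lower bound: in general the CP rank may exceed every unfolding rank, so we still need to exhibit 2 rank-1 terms summing to T.)
Upper bound — finding two terms. Write S_k = T[:,:,k] for the frontal slices: S₀ = [[0, 0, 0], [0, 2, 2], [0, 2, 2]], S₁ = [[-6, 4, -6], [6, -3, 7], [-12, 9, -11]], S₂ = [[-3, 2, -3], [3, -3, 2], [-6, 3, -7]].
If T = a₁ ⊗ b₁ ⊗ c₁ + a₂ ⊗ b₂ ⊗ c₂ then each S_k = c₁[k]·a₁b₁ᵀ + c₂[k]·a₂b₂ᵀ. S₀ and S₁ are linearly independent, so a₁b₁ᵀ and a₂b₂ᵀ must span the same plane of matrices: they are the rank-1 matrices of the form x·S₀ + y·S₁.
The 2×2 minor of x·S₀ + y·S₁ on rows {0,1}, columns {0,1} is −12·xy − 6·y² = (-6)·(y)(2·x + y), vanishing at (x:y) = (1:0) and (1:-2).
M₁ = S₀ = [[0, 0, 0], [0, 2, 2], [0, 2, 2]] = 2·(0, 1, 1)(0, 1, 1)ᵀ and M₂ = S₀ − 2·S₁ = [[12, -8, 12], [-12, 8, -12], [24, -16, 24]] = 4·(1, -1, 2)(3, -2, 3)ᵀ, so take a₁ = (0, 1, 1), b₁ = (0, 1, 1), a₂ = (1, -1, 2), b₂ = (3, -2, 3).
Each slice is an integer combination of E₁ = a₁b₁ᵀ and E₂ = a₂b₂ᵀ: S₀ = 2·E₁, S₁ = E₁ − 2·E₂, S₂ = −E₁ − E₂; reading off coefficients, c₁ = (2, 1, -1) and c₂ = (0, -2, -1).
Hence T = (0, 1, 1) ⊗ (0, 1, 1) ⊗ (2, 1, -1) + (1, -1, 2) ⊗ (3, -2, 3) ⊗ (0, -2, -1), so rank(T) ≤ 2.
These bounds meet, so rank(T) = 2.

2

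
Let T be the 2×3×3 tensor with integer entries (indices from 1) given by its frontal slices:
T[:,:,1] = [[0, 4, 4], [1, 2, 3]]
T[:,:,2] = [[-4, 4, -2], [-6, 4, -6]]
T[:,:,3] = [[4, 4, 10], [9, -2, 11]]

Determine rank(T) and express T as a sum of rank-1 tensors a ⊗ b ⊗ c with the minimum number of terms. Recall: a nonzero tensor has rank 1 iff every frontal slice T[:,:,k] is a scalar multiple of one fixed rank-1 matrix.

Lower bound: in the mode-3 unfolding of T (rows indexed by k, columns by (i,j)) the 3×3 minor on rows k ∈ {1, 2, 3}, columns (i,j) ∈ {(1,1), (1,2), (2,1)} is det [[0, 4, 1], [-4, 4, -6], [4, 4, 9]] = 16 ≠ 0, so that unfolding has rank ≥ 3 and hence rank(T) ≥ 3 (CP rank is at least every unfolding rank, though it can be larger).
Upper bound: T is a sum of 3 rank-1 terms, T = [0, 1] ⊗ [1, -2, -1] ⊗ [1, 2, 1] + [1, 1] ⊗ [0, 1, 1] ⊗ [4, 0, 8] + [1, 2] ⊗ [2, -2, 1] ⊗ [0, -2, 2] (written with every a and b primitive with positive leading entry and the scale carried by c; CP decompositions are not unique, and this one is verified by expanding entrywise), so rank(T) ≤ 3.
These bounds meet, so rank(T) = 3.

rank(T) = 3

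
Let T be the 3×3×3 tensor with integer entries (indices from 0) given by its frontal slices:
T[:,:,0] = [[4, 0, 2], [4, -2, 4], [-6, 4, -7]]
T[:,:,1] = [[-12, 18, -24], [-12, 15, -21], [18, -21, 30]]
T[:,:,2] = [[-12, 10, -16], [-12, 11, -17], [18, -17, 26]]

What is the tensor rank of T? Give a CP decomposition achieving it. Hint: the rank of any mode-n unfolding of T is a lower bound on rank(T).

rank(T) = 2

Lower bound: the mode-2 unfolding of T (rows indexed by j, columns by (i,k) = (0,0), (0,1), (0,2), (1,0), (1,1), (1,2), (2,0), (2,1), (2,2)) is [[4, -12, -12, 4, -12, -12, -6, 18, 18], [0, 18, 10, -2, 15, 11, 4, -21, -17], [2, -24, -16, 4, -21, -17, -7, 30, 26]].
There the 2×2 minor on rows j ∈ {0, 1}, columns (i,k) ∈ {(0,0), (0,1)} is det [[4, -12], [0, 18]] = 72 ≠ 0, so this unfolding has rank ≥ 2; CP rank is at least every unfolding rank, so rank(T) ≥ 2. (This is only a lower bound: in general the CP rank may exceed every unfolding rank, so we still need to exhibit 2 rank-1 terms summing to T.)
Upper bound — finding two terms. Write S_k = T[:,:,k] for the frontal slices: S₀ = [[4, 0, 2], [4, -2, 4], [-6, 4, -7]], S₁ = [[-12, 18, -24], [-12, 15, -21], [18, -21, 30]], S₂ = [[-12, 10, -16], [-12, 11, -17], [18, -17, 26]].
If T = a₁ (x) b₁ (x) c₁ + a₂ (x) b₂ (x) c₂ then each S_k = c₁[k]·a₁b₁ᵀ + c₂[k]·a₂b₂ᵀ. S₀ and S₁ are linearly independent, so a₁b₁ᵀ and a₂b₂ᵀ must span the same plane of matrices: they are the rank-1 matrices of the form x·S₀ + y·S₁.
The 2×2 minor of x·S₀ + y·S₁ on rows {0,1}, columns {0,1} is −8·x² + 12·xy + 36·y² = (-4)·(x − 3·y)(2·x + 3·y), vanishing at (x:y) = (3:1) and (3:-2).
M₁ = 3·S₀ + S₁ = [[0, 18, -18], [0, 9, -9], [0, -9, 9]] = 9·[2, 1, -1][0, 1, -1]ᵀ and M₂ = 3·S₀ − 2·S₁ = [[36, -36, 54], [36, -36, 54], [-54, 54, -81]] = 9·[2, 2, -3][2, -2, 3]ᵀ, so take a₁ = [2, 1, -1], b₁ = [0, 1, -1], a₂ = [2, 2, -3], b₂ = [2, -2, 3].
Each slice is an integer combination of E₁ = a₁b₁ᵀ and E₂ = a₂b₂ᵀ: S₀ = 2·E₁ + E₂, S₁ = 3·E₁ − 3·E₂, S₂ = −E₁ − 3·E₂; reading off coefficients, c₁ = [2, 3, -1] and c₂ = [1, -3, -3].
Hence T = [2, 1, -1] (x) [0, 1, -1] (x) [2, 3, -1] + [2, 2, -3] (x) [2, -2, 3] (x) [1, -3, -3], so rank(T) ≤ 2.
These bounds meet, so rank(T) = 2.
Check entry T[1,1,1] = 15: (1)·(1)·(3) + (2)·(-2)·(-3) = 15.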